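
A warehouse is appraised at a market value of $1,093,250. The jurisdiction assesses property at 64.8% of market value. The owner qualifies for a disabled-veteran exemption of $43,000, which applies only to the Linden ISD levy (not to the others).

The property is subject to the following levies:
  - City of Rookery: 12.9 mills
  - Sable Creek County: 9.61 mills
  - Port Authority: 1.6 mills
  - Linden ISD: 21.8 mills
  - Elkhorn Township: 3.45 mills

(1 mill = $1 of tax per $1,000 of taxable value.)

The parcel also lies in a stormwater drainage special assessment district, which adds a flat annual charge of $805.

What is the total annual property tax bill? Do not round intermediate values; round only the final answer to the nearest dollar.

Assessed value = $1,093,250 × 0.648 = $708,426
City of Rookery: $708,426 × 0.0129 = $9,138.6954
Sable Creek County: $708,426 × 0.00961 = $6,807.97386
Port Authority: $708,426 × 0.0016 = $1,133.4816
Linden ISD: ($708,426 − $43,000) × 0.0218 = $665,426 × 0.0218 = $14,506.2868
Elkhorn Township: $708,426 × 0.00345 = $2,444.0697
Levies subtotal = $34,030.50736
Total = $34,030.50736 + $805 = $34,835.50736

$34,836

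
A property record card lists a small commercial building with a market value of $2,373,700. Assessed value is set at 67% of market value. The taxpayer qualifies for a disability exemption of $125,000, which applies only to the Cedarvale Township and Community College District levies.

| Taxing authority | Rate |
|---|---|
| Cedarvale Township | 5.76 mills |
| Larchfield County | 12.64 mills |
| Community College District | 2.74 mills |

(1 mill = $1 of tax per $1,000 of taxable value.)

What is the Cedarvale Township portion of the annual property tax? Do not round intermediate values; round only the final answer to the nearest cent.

$8,440.58

Assessed value = $2,373,700 × 0.67 = $1,590,379
Cedarvale Township taxable value = $1,590,379 − $125,000 = $1,465,379
Cedarvale Township levy = $1,465,379 × 0.00576 = $8,440.58304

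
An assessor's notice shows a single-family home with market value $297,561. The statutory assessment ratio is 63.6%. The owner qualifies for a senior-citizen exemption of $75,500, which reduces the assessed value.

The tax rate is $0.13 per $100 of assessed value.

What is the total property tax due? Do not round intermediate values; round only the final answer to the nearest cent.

Assessed value = $297,561 × 0.636 = $189,248.796
Taxable value = $189,248.796 − $75,500 = $113,748.796
Tax = $113,748.796 × 0.0013 = $147.8734348

$147.87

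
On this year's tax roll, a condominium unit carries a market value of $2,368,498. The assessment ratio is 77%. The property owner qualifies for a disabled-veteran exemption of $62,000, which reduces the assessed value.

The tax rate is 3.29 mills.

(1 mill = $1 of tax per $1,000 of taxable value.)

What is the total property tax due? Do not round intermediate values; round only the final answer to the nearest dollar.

$5,796

Assessed value = $2,368,498 × 0.77 = $1,823,743.46
Taxable value = $1,823,743.46 − $62,000 = $1,761,743.46
Tax = $1,761,743.46 × 0.00329 = $5,796.1359834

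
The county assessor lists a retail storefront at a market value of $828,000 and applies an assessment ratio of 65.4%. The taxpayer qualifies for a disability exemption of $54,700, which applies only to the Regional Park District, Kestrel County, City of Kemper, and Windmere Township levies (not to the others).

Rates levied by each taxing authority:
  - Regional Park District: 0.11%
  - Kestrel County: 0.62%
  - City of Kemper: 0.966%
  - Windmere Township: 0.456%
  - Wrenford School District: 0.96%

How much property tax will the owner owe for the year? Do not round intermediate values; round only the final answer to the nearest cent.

$15,674.71

Assessed value = $828,000 × 0.654 = $541,512
Regional Park District: ($541,512 − $54,700) × 0.0011 = $486,812 × 0.0011 = $535.4932
Kestrel County: ($541,512 − $54,700) × 0.0062 = $486,812 × 0.0062 = $3,018.2344
City of Kemper: ($541,512 − $54,700) × 0.00966 = $486,812 × 0.00966 = $4,702.60392
Windmere Township: ($541,512 − $54,700) × 0.00456 = $486,812 × 0.00456 = $2,219.86272
Wrenford School District: $541,512 × 0.0096 = $5,198.5152
Total = $15,674.70944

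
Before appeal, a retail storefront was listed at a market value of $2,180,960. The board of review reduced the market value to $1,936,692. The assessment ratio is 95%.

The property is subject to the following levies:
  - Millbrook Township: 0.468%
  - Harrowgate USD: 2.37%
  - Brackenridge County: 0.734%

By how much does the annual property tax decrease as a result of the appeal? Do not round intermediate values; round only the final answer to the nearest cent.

Old assessed value = $2,180,960 × 0.95 = $2,071,912
New assessed value = $1,936,692 × 0.95 = $1,839,857.4
Combined rate = 0.00468 + 0.0237 + 0.00734 = 0.03572
Old tax = $2,071,912 × 0.03572 = $74,008.69664
New tax = $1,839,857.4 × 0.03572 = $65,719.706328
Reduction = $74,008.69664 − $65,719.706328 = $8,288.990312

$8,288.99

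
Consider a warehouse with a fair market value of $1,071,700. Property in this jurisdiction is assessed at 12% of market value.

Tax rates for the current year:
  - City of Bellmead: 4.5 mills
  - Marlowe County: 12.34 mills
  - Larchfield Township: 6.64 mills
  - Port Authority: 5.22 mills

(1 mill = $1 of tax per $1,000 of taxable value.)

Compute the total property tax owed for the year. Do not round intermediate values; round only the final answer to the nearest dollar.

$3,691

Assessed value = $1,071,700 × 0.12 = $128,604
City of Bellmead: $128,604 × 0.0045 = $578.718
Marlowe County: $128,604 × 0.01234 = $1,586.97336
Larchfield Township: $128,604 × 0.00664 = $853.93056
Port Authority: $128,604 × 0.00522 = $671.31288
Total = $578.718 + $1,586.97336 + $853.93056 + $671.31288 = $3,690.9348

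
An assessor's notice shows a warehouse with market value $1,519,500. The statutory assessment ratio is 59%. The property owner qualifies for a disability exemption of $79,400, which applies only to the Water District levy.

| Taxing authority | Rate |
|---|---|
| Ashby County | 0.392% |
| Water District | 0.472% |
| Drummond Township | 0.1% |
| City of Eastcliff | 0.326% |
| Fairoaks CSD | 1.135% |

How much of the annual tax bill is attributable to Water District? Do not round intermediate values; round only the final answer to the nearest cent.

Assessed value = $1,519,500 × 0.59 = $896,505
Water District taxable value = $896,505 − $79,400 = $817,105
Water District levy = $817,105 × 0.00472 = $3,856.7356

$3,856.74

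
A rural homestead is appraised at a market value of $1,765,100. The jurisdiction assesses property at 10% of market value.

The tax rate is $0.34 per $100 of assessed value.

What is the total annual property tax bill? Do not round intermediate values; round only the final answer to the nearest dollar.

$600

Assessed value = $1,765,100 × 0.1 = $176,510
Tax = $176,510 × 0.0034 = $600.134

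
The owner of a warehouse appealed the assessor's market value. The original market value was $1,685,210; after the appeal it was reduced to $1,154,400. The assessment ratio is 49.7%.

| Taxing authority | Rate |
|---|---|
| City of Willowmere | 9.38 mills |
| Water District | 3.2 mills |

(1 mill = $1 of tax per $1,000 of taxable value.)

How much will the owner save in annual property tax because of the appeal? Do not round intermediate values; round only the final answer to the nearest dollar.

Old assessed value = $1,685,210 × 0.497 = $837,549.37
New assessed value = $1,154,400 × 0.497 = $573,736.8
Combined rate = 0.00938 + 0.0032 = 0.01258
Old tax = $837,549.37 × 0.01258 = $10,536.3710746
New tax = $573,736.8 × 0.01258 = $7,217.608944
Reduction = $10,536.3710746 − $7,217.608944 = $3,318.7621306

$3,319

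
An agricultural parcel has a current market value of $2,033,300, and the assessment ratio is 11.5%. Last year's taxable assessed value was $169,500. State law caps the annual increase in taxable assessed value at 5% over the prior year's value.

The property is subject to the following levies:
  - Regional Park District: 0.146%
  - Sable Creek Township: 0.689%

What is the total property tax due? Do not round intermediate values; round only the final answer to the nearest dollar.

Uncapped assessed value = $2,033,300 × 0.115 = $233,829.5
Cap limit = $169,500 × 1.05 = $177,975
Taxable assessed value = min($233,829.5, $177,975) = $177,975 (cap binds)
Regional Park District: $177,975 × 0.00146 = $259.8435
Sable Creek Township: $177,975 × 0.00689 = $1,226.24775
Total = $1,486.09125

$1,486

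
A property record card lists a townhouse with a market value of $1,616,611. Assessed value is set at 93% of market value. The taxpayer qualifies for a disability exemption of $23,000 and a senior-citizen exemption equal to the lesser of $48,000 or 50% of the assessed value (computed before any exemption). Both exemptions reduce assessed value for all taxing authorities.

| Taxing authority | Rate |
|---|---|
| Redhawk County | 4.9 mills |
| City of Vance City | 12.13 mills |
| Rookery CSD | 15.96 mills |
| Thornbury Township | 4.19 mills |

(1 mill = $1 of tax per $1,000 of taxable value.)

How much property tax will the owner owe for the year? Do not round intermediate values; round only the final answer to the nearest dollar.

$53,258

Assessed value = $1,616,611 × 0.93 = $1,503,448.23
Senior-citizen exemption = min($48,000, 50% × $1,503,448.23) = min($48,000, $751,724.115) = $48,000 (dollar cap binds)
Taxable value = $1,503,448.23 − $23,000 − $48,000 = $1,432,448.23
Redhawk County: $1,432,448.23 × 0.0049 = $7,018.996327
City of Vance City: $1,432,448.23 × 0.01213 = $17,375.5970299
Rookery CSD: $1,432,448.23 × 0.01596 = $22,861.8737508
Thornbury Township: $1,432,448.23 × 0.00419 = $6,001.9580837
Total = $53,258.4251914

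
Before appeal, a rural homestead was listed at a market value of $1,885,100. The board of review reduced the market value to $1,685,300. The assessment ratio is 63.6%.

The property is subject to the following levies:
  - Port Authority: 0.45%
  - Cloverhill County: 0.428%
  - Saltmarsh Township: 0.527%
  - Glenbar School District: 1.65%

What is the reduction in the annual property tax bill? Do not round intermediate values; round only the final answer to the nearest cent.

Old assessed value = $1,885,100 × 0.636 = $1,198,923.6
New assessed value = $1,685,300 × 0.636 = $1,071,850.8
Combined rate = 0.0045 + 0.00428 + 0.00527 + 0.0165 = 0.03055
Old tax = $1,198,923.6 × 0.03055 = $36,627.11598
New tax = $1,071,850.8 × 0.03055 = $32,745.04194
Reduction = $36,627.11598 − $32,745.04194 = $3,882.07404

$3,882.07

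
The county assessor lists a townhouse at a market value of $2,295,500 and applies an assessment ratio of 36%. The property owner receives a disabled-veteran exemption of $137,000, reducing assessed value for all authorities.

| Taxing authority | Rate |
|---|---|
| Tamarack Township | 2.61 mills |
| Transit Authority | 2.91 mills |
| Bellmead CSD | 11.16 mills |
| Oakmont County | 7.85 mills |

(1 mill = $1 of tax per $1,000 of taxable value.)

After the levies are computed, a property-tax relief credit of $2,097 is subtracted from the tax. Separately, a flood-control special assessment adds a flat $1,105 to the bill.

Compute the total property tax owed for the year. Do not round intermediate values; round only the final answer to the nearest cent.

$15,918.49

Assessed value = $2,295,500 × 0.36 = $826,380
Taxable value = $826,380 − $137,000 = $689,380
Tamarack Township: $689,380 × 0.00261 = $1,799.2818
Transit Authority: $689,380 × 0.00291 = $2,006.0958
Bellmead CSD: $689,380 × 0.01116 = $7,693.4808
Oakmont County: $689,380 × 0.00785 = $5,411.633
Levies subtotal = $16,910.4914
After credit = $16,910.4914 − $2,097 = $14,813.4914
Total = $14,813.4914 + $1,105 = $15,918.4914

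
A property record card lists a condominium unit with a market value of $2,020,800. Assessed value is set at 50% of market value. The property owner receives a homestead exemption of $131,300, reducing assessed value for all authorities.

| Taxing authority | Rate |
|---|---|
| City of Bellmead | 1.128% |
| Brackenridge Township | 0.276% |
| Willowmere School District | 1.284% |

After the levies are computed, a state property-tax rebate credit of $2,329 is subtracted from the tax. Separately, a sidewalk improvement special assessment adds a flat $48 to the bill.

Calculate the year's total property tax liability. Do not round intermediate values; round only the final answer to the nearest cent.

Assessed value = $2,020,800 × 0.5 = $1,010,400
Taxable value = $1,010,400 − $131,300 = $879,100
City of Bellmead: $879,100 × 0.01128 = $9,916.248
Brackenridge Township: $879,100 × 0.00276 = $2,426.316
Willowmere School District: $879,100 × 0.01284 = $11,287.644
Levies subtotal = $23,630.208
After credit = $23,630.208 − $2,329 = $21,301.208
Total = $21,301.208 + $48 = $21,349.208

$21,349.21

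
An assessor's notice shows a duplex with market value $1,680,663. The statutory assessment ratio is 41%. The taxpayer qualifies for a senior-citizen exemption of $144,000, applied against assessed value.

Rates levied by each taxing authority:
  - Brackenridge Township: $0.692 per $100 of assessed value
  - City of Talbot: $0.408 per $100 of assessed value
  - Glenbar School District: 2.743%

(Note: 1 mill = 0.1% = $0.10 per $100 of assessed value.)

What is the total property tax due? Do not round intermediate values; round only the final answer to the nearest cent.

$20,947.11

Assessed value = $1,680,663 × 0.41 = $689,071.83
Taxable value = $689,071.83 − $144,000 = $545,071.83
Brackenridge Township: $545,071.83 × 0.00692 = $3,771.8970636
City of Talbot: $545,071.83 × 0.00408 = $2,223.8930664
Glenbar School District: $545,071.83 × 0.02743 = $14,951.3202969
Total = $20,947.1104269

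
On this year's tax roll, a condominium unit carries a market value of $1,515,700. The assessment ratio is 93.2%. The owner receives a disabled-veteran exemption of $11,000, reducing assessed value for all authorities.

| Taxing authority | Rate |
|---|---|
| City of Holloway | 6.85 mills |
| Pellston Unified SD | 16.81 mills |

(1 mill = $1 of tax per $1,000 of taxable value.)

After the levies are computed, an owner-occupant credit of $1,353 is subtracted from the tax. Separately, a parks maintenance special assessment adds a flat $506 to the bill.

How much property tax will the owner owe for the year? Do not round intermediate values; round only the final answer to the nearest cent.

$32,315.62

Assessed value = $1,515,700 × 0.932 = $1,412,632.4
Taxable value = $1,412,632.4 − $11,000 = $1,401,632.4
City of Holloway: $1,401,632.4 × 0.00685 = $9,601.18194
Pellston Unified SD: $1,401,632.4 × 0.01681 = $23,561.440644
Levies subtotal = $33,162.622584
After credit = $33,162.622584 − $1,353 = $31,809.622584
Total = $31,809.622584 + $506 = $32,315.622584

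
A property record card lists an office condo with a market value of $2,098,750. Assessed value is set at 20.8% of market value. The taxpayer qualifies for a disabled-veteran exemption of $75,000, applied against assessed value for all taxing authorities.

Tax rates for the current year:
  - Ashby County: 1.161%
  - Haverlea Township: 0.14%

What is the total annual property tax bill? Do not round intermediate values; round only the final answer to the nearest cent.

$4,703.64

Assessed value = $2,098,750 × 0.208 = $436,540
Taxable value = $436,540 − $75,000 = $361,540
Ashby County: $361,540 × 0.01161 = $4,197.4794
Haverlea Township: $361,540 × 0.0014 = $506.156
Total = $4,197.4794 + $506.156 = $4,703.6354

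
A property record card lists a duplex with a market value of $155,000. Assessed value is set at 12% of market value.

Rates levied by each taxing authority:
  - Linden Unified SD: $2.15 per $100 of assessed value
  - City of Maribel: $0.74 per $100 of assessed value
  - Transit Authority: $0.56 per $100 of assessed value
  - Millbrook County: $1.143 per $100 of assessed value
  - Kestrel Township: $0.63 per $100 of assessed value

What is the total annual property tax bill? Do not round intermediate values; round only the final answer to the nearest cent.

Assessed value = $155,000 × 0.12 = $18,600
Linden Unified SD: $18,600 × 0.0215 = $399.9
City of Maribel: $18,600 × 0.0074 = $137.64
Transit Authority: $18,600 × 0.0056 = $104.16
Millbrook County: $18,600 × 0.01143 = $212.598
Kestrel Township: $18,600 × 0.0063 = $117.18
Total = $399.9 + $137.64 + $104.16 + $212.598 + $117.18 = $971.478

$971.48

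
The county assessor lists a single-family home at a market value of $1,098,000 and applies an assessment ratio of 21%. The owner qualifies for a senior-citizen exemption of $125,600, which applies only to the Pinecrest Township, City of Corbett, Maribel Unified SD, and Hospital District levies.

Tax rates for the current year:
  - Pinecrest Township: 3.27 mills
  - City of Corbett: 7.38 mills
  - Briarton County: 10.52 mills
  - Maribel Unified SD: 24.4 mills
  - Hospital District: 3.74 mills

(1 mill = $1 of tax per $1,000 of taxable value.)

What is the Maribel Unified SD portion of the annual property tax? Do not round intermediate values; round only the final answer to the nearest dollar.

$2,562

Assessed value = $1,098,000 × 0.21 = $230,580
Maribel Unified SD taxable value = $230,580 − $125,600 = $104,980
Maribel Unified SD levy = $104,980 × 0.0244 = $2,561.512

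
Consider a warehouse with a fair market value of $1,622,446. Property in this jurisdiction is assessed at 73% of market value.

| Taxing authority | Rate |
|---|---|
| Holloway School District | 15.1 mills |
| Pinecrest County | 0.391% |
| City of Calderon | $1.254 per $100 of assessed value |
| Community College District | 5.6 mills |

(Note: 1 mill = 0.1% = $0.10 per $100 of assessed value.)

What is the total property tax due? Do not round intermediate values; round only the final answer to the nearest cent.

Assessed value = $1,622,446 × 0.73 = $1,184,385.58
Holloway School District: $1,184,385.58 × 0.0151 = $17,884.222258
Pinecrest County: $1,184,385.58 × 0.00391 = $4,630.9476178
City of Calderon: $1,184,385.58 × 0.01254 = $14,852.1951732
Community College District: $1,184,385.58 × 0.0056 = $6,632.559248
Total = $43,999.924297

$43,999.92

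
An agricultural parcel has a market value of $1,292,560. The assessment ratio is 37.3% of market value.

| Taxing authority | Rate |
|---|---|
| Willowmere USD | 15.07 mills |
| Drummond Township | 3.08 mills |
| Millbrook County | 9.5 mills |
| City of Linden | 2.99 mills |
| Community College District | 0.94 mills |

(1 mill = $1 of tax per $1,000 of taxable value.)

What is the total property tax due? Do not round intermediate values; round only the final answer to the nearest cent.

$15,225.50

Assessed value = $1,292,560 × 0.373 = $482,124.88
Willowmere USD: $482,124.88 × 0.01507 = $7,265.6219416
Drummond Township: $482,124.88 × 0.00308 = $1,484.9446304
Millbrook County: $482,124.88 × 0.0095 = $4,580.18636
City of Linden: $482,124.88 × 0.00299 = $1,441.5533912
Community College District: $482,124.88 × 0.00094 = $453.1973872
Total = $7,265.6219416 + $1,484.9446304 + $4,580.18636 + $1,441.5533912 + $453.1973872 = $15,225.5037104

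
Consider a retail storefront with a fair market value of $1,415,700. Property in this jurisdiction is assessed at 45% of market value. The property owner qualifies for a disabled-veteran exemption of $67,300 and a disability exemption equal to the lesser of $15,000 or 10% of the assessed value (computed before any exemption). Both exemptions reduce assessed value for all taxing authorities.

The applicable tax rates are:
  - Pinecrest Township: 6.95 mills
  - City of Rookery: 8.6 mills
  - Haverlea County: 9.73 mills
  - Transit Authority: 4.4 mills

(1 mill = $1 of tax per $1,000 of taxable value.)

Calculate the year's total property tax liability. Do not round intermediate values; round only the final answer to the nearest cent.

$16,465.43

Assessed value = $1,415,700 × 0.45 = $637,065
Disability exemption = min($15,000, 10% × $637,065) = min($15,000, $63,706.5) = $15,000 (dollar cap binds)
Taxable value = $637,065 − $67,300 − $15,000 = $554,765
Pinecrest Township: $554,765 × 0.00695 = $3,855.61675
City of Rookery: $554,765 × 0.0086 = $4,770.979
Haverlea County: $554,765 × 0.00973 = $5,397.86345
Transit Authority: $554,765 × 0.0044 = $2,440.966
Total = $16,465.4252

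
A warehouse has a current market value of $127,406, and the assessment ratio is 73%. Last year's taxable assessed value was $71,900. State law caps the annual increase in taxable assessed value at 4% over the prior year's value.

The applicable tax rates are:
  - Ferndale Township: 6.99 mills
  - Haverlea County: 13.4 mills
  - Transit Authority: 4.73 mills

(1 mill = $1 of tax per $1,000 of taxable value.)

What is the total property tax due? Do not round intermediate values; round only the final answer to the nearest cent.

Uncapped assessed value = $127,406 × 0.73 = $93,006.38
Cap limit = $71,900 × 1.04 = $74,776
Taxable assessed value = min($93,006.38, $74,776) = $74,776 (cap binds)
Ferndale Township: $74,776 × 0.00699 = $522.68424
Haverlea County: $74,776 × 0.0134 = $1,001.9984
Transit Authority: $74,776 × 0.00473 = $353.69048
Total = $1,878.37312

$1,878.37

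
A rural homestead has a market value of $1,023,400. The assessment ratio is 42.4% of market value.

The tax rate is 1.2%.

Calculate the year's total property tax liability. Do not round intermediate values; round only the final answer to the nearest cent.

$5,207.06

Assessed value = $1,023,400 × 0.424 = $433,921.6
Tax = $433,921.6 × 0.012 = $5,207.0592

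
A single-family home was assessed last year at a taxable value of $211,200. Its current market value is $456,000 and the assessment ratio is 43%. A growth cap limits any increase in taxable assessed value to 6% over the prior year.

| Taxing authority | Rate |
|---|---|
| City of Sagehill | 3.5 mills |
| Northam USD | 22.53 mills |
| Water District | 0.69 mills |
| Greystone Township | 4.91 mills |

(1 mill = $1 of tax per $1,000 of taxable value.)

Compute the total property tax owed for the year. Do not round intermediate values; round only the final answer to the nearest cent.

$6,202.01

Uncapped assessed value = $456,000 × 0.43 = $196,080
Cap limit = $211,200 × 1.06 = $223,872
Taxable assessed value = min($196,080, $223,872) = $196,080 (cap does not bind)
City of Sagehill: $196,080 × 0.0035 = $686.28
Northam USD: $196,080 × 0.02253 = $4,417.6824
Water District: $196,080 × 0.00069 = $135.2952
Greystone Township: $196,080 × 0.00491 = $962.7528
Total = $6,202.0104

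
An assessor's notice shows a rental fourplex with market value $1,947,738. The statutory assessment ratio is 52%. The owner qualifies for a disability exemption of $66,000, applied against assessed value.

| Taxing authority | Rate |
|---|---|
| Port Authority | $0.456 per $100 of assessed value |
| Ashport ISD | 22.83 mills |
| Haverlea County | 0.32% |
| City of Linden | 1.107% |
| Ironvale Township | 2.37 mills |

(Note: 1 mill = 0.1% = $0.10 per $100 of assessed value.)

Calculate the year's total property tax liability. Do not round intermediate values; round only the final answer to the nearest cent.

$41,688.65

Assessed value = $1,947,738 × 0.52 = $1,012,823.76
Taxable value = $1,012,823.76 − $66,000 = $946,823.76
Port Authority: $946,823.76 × 0.00456 = $4,317.5163456
Ashport ISD: $946,823.76 × 0.02283 = $21,615.9864408
Haverlea County: $946,823.76 × 0.0032 = $3,029.836032
City of Linden: $946,823.76 × 0.01107 = $10,481.3390232
Ironvale Township: $946,823.76 × 0.00237 = $2,243.9723112
Total = $41,688.6501528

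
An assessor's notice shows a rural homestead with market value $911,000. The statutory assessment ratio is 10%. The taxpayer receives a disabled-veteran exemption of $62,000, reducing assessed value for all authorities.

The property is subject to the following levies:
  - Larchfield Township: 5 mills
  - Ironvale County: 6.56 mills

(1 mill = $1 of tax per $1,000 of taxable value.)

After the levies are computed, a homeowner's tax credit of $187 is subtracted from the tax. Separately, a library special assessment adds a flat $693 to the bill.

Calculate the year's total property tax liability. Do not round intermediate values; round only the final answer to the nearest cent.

$842.40

Assessed value = $911,000 × 0.1 = $91,100
Taxable value = $91,100 − $62,000 = $29,100
Larchfield Township: $29,100 × 0.005 = $145.5
Ironvale County: $29,100 × 0.00656 = $190.896
Levies subtotal = $336.396
After credit = $336.396 − $187 = $149.396
Total = $149.396 + $693 = $842.396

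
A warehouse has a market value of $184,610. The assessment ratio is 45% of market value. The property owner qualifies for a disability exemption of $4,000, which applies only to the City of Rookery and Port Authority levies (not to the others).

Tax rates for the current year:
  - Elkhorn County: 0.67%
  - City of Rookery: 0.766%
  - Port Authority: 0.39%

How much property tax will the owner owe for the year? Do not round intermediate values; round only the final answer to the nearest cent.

$1,470.70

Assessed value = $184,610 × 0.45 = $83,074.5
Elkhorn County: $83,074.5 × 0.0067 = $556.59915
City of Rookery: ($83,074.5 − $4,000) × 0.00766 = $79,074.5 × 0.00766 = $605.71067
Port Authority: ($83,074.5 − $4,000) × 0.0039 = $79,074.5 × 0.0039 = $308.39055
Total = $1,470.70037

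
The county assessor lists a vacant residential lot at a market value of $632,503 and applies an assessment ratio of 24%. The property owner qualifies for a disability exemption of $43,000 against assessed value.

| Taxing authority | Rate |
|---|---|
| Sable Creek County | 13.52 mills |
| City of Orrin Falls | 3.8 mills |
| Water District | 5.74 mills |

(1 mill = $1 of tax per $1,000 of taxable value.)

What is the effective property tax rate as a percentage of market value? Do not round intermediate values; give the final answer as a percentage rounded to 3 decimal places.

Assessed value = $632,503 × 0.24 = $151,800.72
Taxable value = $151,800.72 − $43,000 = $108,800.72
Sable Creek County: $108,800.72 × 0.01352 = $1,470.9857344
City of Orrin Falls: $108,800.72 × 0.0038 = $413.442736
Water District: $108,800.72 × 0.00574 = $624.5161328
Total tax = $2,508.9446032
Effective rate = $2,508.9446032 ÷ $632,503 = 0.397% of market value

0.397%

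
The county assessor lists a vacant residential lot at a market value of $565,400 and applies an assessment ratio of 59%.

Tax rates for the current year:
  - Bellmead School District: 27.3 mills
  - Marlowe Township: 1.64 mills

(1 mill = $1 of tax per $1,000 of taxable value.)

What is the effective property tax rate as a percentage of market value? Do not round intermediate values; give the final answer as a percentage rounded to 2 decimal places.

Assessed value = $565,400 × 0.59 = $333,586
Bellmead School District: $333,586 × 0.0273 = $9,106.8978
Marlowe Township: $333,586 × 0.00164 = $547.08104
Total tax = $9,653.97884
Effective rate = $9,653.97884 ÷ $565,400 = 1.71% of market value

1.71%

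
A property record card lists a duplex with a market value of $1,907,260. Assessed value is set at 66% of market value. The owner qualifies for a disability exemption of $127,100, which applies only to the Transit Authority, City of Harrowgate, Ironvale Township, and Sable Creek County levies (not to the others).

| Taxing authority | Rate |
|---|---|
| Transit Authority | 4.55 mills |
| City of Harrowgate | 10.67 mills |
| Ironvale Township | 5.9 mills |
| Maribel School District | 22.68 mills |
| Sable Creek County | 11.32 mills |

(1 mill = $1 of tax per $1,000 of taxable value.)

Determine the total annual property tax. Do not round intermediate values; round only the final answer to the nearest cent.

Assessed value = $1,907,260 × 0.66 = $1,258,791.6
Transit Authority: ($1,258,791.6 − $127,100) × 0.00455 = $1,131,691.6 × 0.00455 = $5,149.19678
City of Harrowgate: ($1,258,791.6 − $127,100) × 0.01067 = $1,131,691.6 × 0.01067 = $12,075.149372
Ironvale Township: ($1,258,791.6 − $127,100) × 0.0059 = $1,131,691.6 × 0.0059 = $6,676.98044
Maribel School District: $1,258,791.6 × 0.02268 = $28,549.393488
Sable Creek County: ($1,258,791.6 − $127,100) × 0.01132 = $1,131,691.6 × 0.01132 = $12,810.748912
Total = $65,261.468992

$65,261.47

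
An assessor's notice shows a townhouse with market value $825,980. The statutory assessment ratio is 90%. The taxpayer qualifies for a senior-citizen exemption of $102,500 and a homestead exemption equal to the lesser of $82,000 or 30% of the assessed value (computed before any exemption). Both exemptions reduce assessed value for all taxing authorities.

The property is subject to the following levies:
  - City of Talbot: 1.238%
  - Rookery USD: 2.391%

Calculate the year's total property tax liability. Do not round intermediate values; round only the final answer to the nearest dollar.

$20,282

Assessed value = $825,980 × 0.9 = $743,382
Homestead exemption = min($82,000, 30% × $743,382) = min($82,000, $223,014.6) = $82,000 (dollar cap binds)
Taxable value = $743,382 − $102,500 − $82,000 = $558,882
City of Talbot: $558,882 × 0.01238 = $6,918.95916
Rookery USD: $558,882 × 0.02391 = $13,362.86862
Total = $20,281.82778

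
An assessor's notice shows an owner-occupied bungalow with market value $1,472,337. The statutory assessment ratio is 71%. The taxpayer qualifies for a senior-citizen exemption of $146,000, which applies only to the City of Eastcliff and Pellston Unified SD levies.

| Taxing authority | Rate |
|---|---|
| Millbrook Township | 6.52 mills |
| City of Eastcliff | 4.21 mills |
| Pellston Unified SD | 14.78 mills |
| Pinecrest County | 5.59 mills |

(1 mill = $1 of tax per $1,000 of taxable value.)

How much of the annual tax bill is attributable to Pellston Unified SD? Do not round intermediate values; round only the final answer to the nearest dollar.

$13,293

Assessed value = $1,472,337 × 0.71 = $1,045,359.27
Pellston Unified SD taxable value = $1,045,359.27 − $146,000 = $899,359.27
Pellston Unified SD levy = $899,359.27 × 0.01478 = $13,292.5300106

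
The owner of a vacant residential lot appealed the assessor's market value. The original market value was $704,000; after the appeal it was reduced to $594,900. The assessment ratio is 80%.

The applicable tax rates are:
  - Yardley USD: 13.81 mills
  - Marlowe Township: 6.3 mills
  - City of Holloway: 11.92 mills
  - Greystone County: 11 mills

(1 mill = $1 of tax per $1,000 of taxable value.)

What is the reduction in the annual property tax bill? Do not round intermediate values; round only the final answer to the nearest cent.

Old assessed value = $704,000 × 0.8 = $563,200
New assessed value = $594,900 × 0.8 = $475,920
Combined rate = 0.01381 + 0.0063 + 0.01192 + 0.011 = 0.04303
Old tax = $563,200 × 0.04303 = $24,234.496
New tax = $475,920 × 0.04303 = $20,478.8376
Reduction = $24,234.496 − $20,478.8376 = $3,755.6584

$3,755.66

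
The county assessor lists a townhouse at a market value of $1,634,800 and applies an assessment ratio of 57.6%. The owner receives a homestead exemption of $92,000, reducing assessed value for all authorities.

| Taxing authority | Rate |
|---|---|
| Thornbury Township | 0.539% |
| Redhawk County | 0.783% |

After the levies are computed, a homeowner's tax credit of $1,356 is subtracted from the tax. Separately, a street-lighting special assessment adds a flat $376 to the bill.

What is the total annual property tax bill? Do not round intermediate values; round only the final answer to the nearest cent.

$10,252.30

Assessed value = $1,634,800 × 0.576 = $941,644.8
Taxable value = $941,644.8 − $92,000 = $849,644.8
Thornbury Township: $849,644.8 × 0.00539 = $4,579.585472
Redhawk County: $849,644.8 × 0.00783 = $6,652.718784
Levies subtotal = $11,232.304256
After credit = $11,232.304256 − $1,356 = $9,876.304256
Total = $9,876.304256 + $376 = $10,252.304256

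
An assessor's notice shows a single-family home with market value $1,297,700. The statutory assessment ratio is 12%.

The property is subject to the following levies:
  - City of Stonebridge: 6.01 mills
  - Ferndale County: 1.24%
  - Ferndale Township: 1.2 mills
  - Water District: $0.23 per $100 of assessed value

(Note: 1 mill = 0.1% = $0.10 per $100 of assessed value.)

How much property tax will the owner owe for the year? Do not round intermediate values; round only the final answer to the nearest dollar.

Assessed value = $1,297,700 × 0.12 = $155,724
City of Stonebridge: $155,724 × 0.00601 = $935.90124
Ferndale County: $155,724 × 0.0124 = $1,930.9776
Ferndale Township: $155,724 × 0.0012 = $186.8688
Water District: $155,724 × 0.0023 = $358.1652
Total = $3,411.91284

$3,412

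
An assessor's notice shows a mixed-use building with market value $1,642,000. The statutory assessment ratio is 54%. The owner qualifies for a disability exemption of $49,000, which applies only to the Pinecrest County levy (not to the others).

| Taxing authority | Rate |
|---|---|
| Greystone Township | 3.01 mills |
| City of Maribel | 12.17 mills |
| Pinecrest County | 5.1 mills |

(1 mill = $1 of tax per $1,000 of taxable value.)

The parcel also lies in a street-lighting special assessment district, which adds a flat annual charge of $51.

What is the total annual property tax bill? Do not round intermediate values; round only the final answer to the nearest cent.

Assessed value = $1,642,000 × 0.54 = $886,680
Greystone Township: $886,680 × 0.00301 = $2,668.9068
City of Maribel: $886,680 × 0.01217 = $10,790.8956
Pinecrest County: ($886,680 − $49,000) × 0.0051 = $837,680 × 0.0051 = $4,272.168
Levies subtotal = $17,731.9704
Total = $17,731.9704 + $51 = $17,782.9704

$17,782.97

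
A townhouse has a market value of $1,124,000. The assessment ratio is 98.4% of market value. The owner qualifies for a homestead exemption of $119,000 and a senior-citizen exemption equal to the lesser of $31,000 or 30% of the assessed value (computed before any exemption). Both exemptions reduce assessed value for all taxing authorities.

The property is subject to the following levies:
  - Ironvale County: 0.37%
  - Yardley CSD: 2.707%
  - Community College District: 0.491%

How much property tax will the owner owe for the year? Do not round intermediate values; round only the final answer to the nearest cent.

$34,110.65

Assessed value = $1,124,000 × 0.984 = $1,106,016
Senior-citizen exemption = min($31,000, 30% × $1,106,016) = min($31,000, $331,804.8) = $31,000 (dollar cap binds)
Taxable value = $1,106,016 − $119,000 − $31,000 = $956,016
Ironvale County: $956,016 × 0.0037 = $3,537.2592
Yardley CSD: $956,016 × 0.02707 = $25,879.35312
Community College District: $956,016 × 0.00491 = $4,694.03856
Total = $34,110.65088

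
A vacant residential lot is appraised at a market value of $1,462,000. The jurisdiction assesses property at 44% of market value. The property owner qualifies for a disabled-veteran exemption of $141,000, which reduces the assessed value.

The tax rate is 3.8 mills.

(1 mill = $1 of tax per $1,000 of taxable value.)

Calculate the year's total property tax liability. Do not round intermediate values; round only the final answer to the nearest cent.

Assessed value = $1,462,000 × 0.44 = $643,280
Taxable value = $643,280 − $141,000 = $502,280
Tax = $502,280 × 0.0038 = $1,908.664

$1,908.66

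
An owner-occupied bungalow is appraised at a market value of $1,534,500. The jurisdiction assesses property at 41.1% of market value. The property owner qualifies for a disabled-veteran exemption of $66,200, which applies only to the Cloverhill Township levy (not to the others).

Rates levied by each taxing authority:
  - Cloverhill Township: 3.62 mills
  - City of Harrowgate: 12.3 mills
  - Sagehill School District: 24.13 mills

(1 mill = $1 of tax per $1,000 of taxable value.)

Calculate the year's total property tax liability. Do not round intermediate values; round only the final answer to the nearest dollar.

Assessed value = $1,534,500 × 0.411 = $630,679.5
Cloverhill Township: ($630,679.5 − $66,200) × 0.00362 = $564,479.5 × 0.00362 = $2,043.41579
City of Harrowgate: $630,679.5 × 0.0123 = $7,757.35785
Sagehill School District: $630,679.5 × 0.02413 = $15,218.296335
Total = $25,019.069975

$25,019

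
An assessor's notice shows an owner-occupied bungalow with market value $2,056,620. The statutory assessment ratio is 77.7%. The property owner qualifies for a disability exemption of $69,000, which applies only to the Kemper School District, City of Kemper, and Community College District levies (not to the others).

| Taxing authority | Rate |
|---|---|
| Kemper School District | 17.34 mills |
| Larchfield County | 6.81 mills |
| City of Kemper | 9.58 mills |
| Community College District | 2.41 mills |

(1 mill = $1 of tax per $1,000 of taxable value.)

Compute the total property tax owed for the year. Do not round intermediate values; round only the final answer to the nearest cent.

Assessed value = $2,056,620 × 0.777 = $1,597,993.74
Kemper School District: ($1,597,993.74 − $69,000) × 0.01734 = $1,528,993.74 × 0.01734 = $26,512.7514516
Larchfield County: $1,597,993.74 × 0.00681 = $10,882.3373694
City of Kemper: ($1,597,993.74 − $69,000) × 0.00958 = $1,528,993.74 × 0.00958 = $14,647.7600292
Community College District: ($1,597,993.74 − $69,000) × 0.00241 = $1,528,993.74 × 0.00241 = $3,684.8749134
Total = $55,727.7237636

$55,727.72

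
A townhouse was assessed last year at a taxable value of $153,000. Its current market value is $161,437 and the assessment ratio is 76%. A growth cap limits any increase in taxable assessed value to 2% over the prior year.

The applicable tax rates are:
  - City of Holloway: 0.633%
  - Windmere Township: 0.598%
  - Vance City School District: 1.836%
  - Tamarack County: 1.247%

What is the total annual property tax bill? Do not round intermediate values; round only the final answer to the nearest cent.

$5,292.94

Uncapped assessed value = $161,437 × 0.76 = $122,692.12
Cap limit = $153,000 × 1.02 = $156,060
Taxable assessed value = min($122,692.12, $156,060) = $122,692.12 (cap does not bind)
City of Holloway: $122,692.12 × 0.00633 = $776.6411196
Windmere Township: $122,692.12 × 0.00598 = $733.6988776
Vance City School District: $122,692.12 × 0.01836 = $2,252.6273232
Tamarack County: $122,692.12 × 0.01247 = $1,529.9707364
Total = $5,292.9380568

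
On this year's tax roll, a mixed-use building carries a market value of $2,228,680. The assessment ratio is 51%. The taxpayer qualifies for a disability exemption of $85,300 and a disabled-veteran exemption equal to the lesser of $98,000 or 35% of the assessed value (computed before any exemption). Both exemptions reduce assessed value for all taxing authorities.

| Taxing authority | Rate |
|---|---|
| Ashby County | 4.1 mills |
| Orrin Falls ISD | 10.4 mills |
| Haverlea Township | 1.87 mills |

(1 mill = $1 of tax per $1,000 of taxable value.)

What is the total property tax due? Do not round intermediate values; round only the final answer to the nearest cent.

$15,605.96

Assessed value = $2,228,680 × 0.51 = $1,136,626.8
Disabled-veteran exemption = min($98,000, 35% × $1,136,626.8) = min($98,000, $397,819.38) = $98,000 (dollar cap binds)
Taxable value = $1,136,626.8 − $85,300 − $98,000 = $953,326.8
Ashby County: $953,326.8 × 0.0041 = $3,908.63988
Orrin Falls ISD: $953,326.8 × 0.0104 = $9,914.59872
Haverlea Township: $953,326.8 × 0.00187 = $1,782.721116
Total = $15,605.959716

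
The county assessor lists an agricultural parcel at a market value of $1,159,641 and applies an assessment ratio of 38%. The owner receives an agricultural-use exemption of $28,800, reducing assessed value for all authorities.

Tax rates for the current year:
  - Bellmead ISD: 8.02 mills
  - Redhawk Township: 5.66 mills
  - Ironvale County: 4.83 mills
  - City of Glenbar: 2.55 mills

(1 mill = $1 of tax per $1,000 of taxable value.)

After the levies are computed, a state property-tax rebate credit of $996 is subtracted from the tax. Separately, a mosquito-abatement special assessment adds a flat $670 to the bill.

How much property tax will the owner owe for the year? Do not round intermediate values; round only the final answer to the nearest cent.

$8,347.85

Assessed value = $1,159,641 × 0.38 = $440,663.58
Taxable value = $440,663.58 − $28,800 = $411,863.58
Bellmead ISD: $411,863.58 × 0.00802 = $3,303.1459116
Redhawk Township: $411,863.58 × 0.00566 = $2,331.1478628
Ironvale County: $411,863.58 × 0.00483 = $1,989.3010914
City of Glenbar: $411,863.58 × 0.00255 = $1,050.252129
Levies subtotal = $8,673.8469948
After credit = $8,673.8469948 − $996 = $7,677.8469948
Total = $7,677.8469948 + $670 = $8,347.8469948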